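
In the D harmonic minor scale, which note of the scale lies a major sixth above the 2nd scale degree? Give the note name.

C#

The scale is D E F G A Bb C#.
The 2nd scale degree is E; a major sixth above that is C# — scale degree 7.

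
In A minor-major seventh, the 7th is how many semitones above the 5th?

4

Spelling the chord: A C E G#.
E to G# is a major third: 4 semitones.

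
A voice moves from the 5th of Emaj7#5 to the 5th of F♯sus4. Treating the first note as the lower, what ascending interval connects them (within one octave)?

minor second

The 5th of Emaj7#5 is B♯; the 5th of F♯sus4 is C♯.
B♯ up to C♯ is 1 semitone, a half step narrower than a major second, so the interval is minor.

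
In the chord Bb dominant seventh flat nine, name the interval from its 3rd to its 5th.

Bb7b9 is spelled Bb-D-F-Ab-Cb.
The 3rd is D and the 5th is F.
From D to F: 3 semitones over a third = minor.

minor third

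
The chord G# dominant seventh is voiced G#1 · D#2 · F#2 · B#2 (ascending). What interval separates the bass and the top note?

major tenth

The outer voices are G#1 and B#2.
From G# to B# is 16 semitones, exactly the major tenth.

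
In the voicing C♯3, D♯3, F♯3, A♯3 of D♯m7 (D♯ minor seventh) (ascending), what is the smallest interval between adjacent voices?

major second

Adjacent intervals: C♯3→D♯3 = major second; D♯3→F♯3 = minor third; F♯3→A♯3 = major third.
The smallest is C♯3 to D♯3, a major second (2 semitones).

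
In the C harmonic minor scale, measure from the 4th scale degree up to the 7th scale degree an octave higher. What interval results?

augmented eleventh

C harmonic minor: C D E♭ F G A♭ B.
The 4th scale degree is F and the degree 7 (up an octave) is B.
11 letter names make it an eleventh; at 18 semitones (a half step wider than perfect) the quality is augmented.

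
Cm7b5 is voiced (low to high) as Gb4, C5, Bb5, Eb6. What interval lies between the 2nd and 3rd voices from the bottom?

Those voices are C5 and Bb5.
From C to Bb: 10 semitones over a seventh = minor.

minor seventh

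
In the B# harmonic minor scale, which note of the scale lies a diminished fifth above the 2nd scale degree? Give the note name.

The scale is B# C## D# E# F## G# A##.
The 2nd scale degree is C##; a diminished fifth above that is G# — scale degree 6.

G#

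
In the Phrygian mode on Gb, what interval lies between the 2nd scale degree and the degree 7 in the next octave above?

Spelling the Phrygian mode on Gb: Gb Abb Bbb Cb Db Ebb Fb.
So we need the interval from Abb up to Fb.
Abb up to Fb spans 13 letter names and 21 semitones — a major thirteenth.

M13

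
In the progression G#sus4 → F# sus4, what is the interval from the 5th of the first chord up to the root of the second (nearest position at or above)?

The 5th of G#sus4 is D#; the root of F# sus4 is F#.
From D# to F#: 3 semitones over a third = minor.

minor third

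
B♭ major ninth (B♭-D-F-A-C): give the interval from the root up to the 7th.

major seventh

The root is B♭ and the 7th is A.
Counting 7 letters and 11 half steps from B♭ gives a major seventh.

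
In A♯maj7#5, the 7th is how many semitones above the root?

11

A♯+maj7 (A♯ augmented major seventh): A♯–C𝄪–E𝄪–G𝄪.
A♯ to G𝄪 is a major seventh: 11 semitones.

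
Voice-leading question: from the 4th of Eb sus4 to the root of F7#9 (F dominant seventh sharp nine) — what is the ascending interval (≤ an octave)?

major sixth

Eb sus4 has Ab as its 4th, and F7#9 (F dominant seventh sharp nine) has F as its root.
Ab up to F spans 6 letter names and 9 semitones — a major sixth.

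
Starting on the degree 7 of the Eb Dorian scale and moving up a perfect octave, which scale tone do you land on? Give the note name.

Db

The scale is Eb F Gb Ab Bb C Db.
The degree 7 is Db; a perfect octave above that is Db — scale degree 7.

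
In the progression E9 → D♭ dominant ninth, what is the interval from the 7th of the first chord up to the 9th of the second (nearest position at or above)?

minor 2nd

E9 has D as its 7th, and D♭ dominant ninth has E♭ as its 9th.
D up to E♭ is 1 semitone, a half step narrower than a major second, so the interval is minor.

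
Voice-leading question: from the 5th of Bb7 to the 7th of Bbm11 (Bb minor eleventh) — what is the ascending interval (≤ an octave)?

Bb7 has F as its 5th, and Bbm11 (Bb minor eleventh) has Ab as its 7th.
3 letter names make it a third; at 3 semitones (a half step narrower than major) the quality is minor.

minor third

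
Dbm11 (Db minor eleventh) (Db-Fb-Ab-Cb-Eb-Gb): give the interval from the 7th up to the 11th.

perfect fifth

That puts Cb below Gb.
From Cb to Gb is 7 semitones, exactly the perfect fifth.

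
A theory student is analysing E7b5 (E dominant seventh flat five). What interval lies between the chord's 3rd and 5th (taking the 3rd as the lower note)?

diminished 3rd

E7b5 is spelled E G# Bb D.
That puts G# below Bb.
3 letter names make it a third; at 2 semitones (a whole step narrower than major) the quality is diminished.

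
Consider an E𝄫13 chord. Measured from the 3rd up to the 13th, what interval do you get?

perfect 11th

E𝄫13 is spelled E𝄫, G♭, B𝄫, D𝄫, F♭, C♭.
That puts G♭ below C♭.
G♭ up to C♭ spans 11 letter names and 17 semitones — a perfect eleventh.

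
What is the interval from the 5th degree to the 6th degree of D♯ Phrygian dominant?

D♯ phrygian dominant: D♯ E F𝄪 G♯ A♯ B C♯.
The 5th degree is A♯ and the degree 6 is B.
2 letter names make it a second; at 1 semitone (a half step narrower than major) the quality is minor.

minor second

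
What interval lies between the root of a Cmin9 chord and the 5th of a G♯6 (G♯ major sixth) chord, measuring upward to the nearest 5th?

Cmin9 has C as its root, and G♯6 (G♯ major sixth) has D♯ as its 5th.
From C to D♯: 3 semitones over a second = augmented.

augmented 2nd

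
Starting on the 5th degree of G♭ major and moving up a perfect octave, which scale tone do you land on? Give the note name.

Db

The scale is G♭ A♭ B♭ C♭ D♭ E♭ F.
The 5th degree is D♭; a perfect octave above that is D♭ — scale degree 5.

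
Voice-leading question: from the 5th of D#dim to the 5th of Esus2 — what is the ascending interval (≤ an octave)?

D#dim has A as its 5th, and Esus2 has B as its 5th.
Counting 2 letters and 2 half steps from A gives a major second.

major second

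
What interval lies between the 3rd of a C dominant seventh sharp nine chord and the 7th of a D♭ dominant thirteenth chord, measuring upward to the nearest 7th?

The 3rd of C dominant seventh sharp nine is E; the 7th of D♭ dominant thirteenth is C♭.
6 letter names make it a sixth; at 7 semitones (a whole step narrower than major) the quality is diminished.

diminished 6th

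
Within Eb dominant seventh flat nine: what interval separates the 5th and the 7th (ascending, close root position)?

Spelling the chord: Eb G Bb Db Fb.
The 5th is Bb and the 7th is Db.
3 letter names make it a third; at 3 semitones (a half step narrower than major) the quality is minor.

minor third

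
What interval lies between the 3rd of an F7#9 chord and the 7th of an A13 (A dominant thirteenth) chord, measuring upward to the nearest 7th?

The 3rd of F7#9 is A; the 7th of A13 (A dominant thirteenth) is G.
From A to G: 10 semitones over a seventh = minor.

m7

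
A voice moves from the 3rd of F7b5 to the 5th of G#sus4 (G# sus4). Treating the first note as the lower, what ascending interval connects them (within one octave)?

augmented fourth

The 3rd of F7b5 is A; the 5th of G#sus4 (G# sus4) is D#.
From A to D#: 6 semitones over a fourth = augmented.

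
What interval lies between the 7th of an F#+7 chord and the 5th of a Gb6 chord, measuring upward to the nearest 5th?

The 7th of F#+7 is E; the 5th of Gb6 is Db.
From E to Db: 9 semitones over a seventh = diminished.

diminished 7th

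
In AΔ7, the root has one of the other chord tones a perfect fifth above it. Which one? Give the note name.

E

AΔ7 is spelled A, C#, E, G#.
The root is A. A perfect fifth above A is E.
E is the chord's 5th.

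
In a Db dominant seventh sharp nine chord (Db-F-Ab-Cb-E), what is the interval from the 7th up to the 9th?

The 7th is Cb and the 9th is E.
From Cb to E: 5 semitones over a third = augmented.

augmented third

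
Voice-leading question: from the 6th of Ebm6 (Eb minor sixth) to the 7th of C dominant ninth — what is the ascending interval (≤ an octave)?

minor 7th

The 6th of Ebm6 (Eb minor sixth) is C; the 7th of C dominant ninth is Bb.
C up to Bb is 10 semitones, a half step narrower than a major seventh, so the interval is minor.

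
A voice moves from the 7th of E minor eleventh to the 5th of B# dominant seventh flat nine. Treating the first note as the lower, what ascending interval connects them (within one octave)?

augmented third

E minor eleventh has D as its 7th, and B# dominant seventh flat nine has F## as its 5th.
D up to F## is 5 semitones, a half step wider than a major third, so the interval is augmented.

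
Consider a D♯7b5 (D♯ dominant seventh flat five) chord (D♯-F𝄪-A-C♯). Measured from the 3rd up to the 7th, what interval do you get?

That puts F𝄪 below C♯.
From F𝄪 to C♯: 6 semitones over a fifth = diminished.
This 3–7 tritone is the characteristic tension at the heart of the dominant sound.

d5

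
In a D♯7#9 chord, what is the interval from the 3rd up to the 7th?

D♯7#9 (D♯ dominant seventh sharp nine) is spelled D♯–F𝄪–A♯–C♯–E𝄪.
The 3rd is F𝄪 and the 7th is C♯.
From F𝄪 to C♯: 6 semitones over a fifth = diminished.

diminished fifth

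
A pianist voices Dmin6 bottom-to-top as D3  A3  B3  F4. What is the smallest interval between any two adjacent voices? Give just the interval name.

major second

Adjacent intervals: D3→A3 = perfect fifth; A3→B3 = major second; B3→F4 = diminished fifth.
The smallest is A3 to B3, a major second (2 semitones).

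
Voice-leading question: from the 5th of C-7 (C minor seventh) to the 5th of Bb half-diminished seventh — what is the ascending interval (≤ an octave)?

diminished 7th

The 5th of C-7 (C minor seventh) is G; the 5th of Bb half-diminished seventh is Fb.
From G to Fb: 9 semitones over a seventh = diminished.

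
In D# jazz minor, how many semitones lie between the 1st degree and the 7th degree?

The scale is D# E# F# G# A# B# C##.
D# up to C## is a major seventh — 11 semitones.

11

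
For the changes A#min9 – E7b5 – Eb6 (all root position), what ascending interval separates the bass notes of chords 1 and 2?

d5

The roots are A# and E.
A# up to E is 6 semitones, a half step narrower than a perfect fifth, so the interval is diminished.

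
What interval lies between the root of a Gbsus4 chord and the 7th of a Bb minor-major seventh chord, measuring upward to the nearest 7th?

The root of Gbsus4 is Gb; the 7th of Bb minor-major seventh is A.
From Gb to A: 3 semitones over a second = augmented.

augmented second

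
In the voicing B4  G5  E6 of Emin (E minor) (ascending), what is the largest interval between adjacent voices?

Adjacent intervals: B4→G5 = minor sixth; G5→E6 = major sixth.
The largest is G5 to E6, a major sixth (9 semitones).

major sixth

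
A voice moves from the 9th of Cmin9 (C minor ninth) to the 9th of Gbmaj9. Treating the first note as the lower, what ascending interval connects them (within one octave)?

The 9th of Cmin9 (C minor ninth) is D; the 9th of Gbmaj9 is Ab.
D up to Ab is 6 semitones, a half step narrower than a perfect fifth, so the interval is diminished.

d5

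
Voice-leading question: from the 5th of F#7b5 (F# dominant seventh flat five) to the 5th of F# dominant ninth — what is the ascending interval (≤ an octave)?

F#7b5 (F# dominant seventh flat five) has C as its 5th, and F# dominant ninth has C# as its 5th.
C up to C# is 1 semitone, a half step wider than a perfect unison, so the interval is augmented.

augmented unison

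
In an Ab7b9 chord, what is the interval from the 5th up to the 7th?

minor 3rd

Ab dominant seventh flat nine is spelled Ab, C, Eb, Gb, Bbb.
The 5th is Eb and the 7th is Gb.
Eb up to Gb is 3 semitones, a half step narrower than a major third, so the interval is minor.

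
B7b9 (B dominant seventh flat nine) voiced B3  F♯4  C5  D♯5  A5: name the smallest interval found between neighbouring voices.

augmented second

Adjacent intervals: B3→F♯4 = perfect fifth; F♯4→C5 = diminished fifth; C5→D♯5 = augmented second; D♯5→A5 = diminished fifth.
The smallest is C5 to D♯5, an augmented second (3 semitones).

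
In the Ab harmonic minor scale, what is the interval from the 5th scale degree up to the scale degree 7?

Spelling the Ab harmonic minor scale: Ab Bb Cb Db Eb Fb G.
5th scale degree = Eb; degree 7 = G.
Counting 3 letters and 4 half steps from Eb gives a major third.

major 3rd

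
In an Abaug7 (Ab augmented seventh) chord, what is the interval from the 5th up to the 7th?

The chord tones of Abaug7 are Ab–C–E–Gb.
So we need the interval from E up to Gb.
E up to Gb is 2 semitones, a whole step narrower than a major third, so the interval is diminished.

diminished third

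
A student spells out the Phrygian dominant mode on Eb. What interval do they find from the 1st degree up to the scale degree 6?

Spelling the Phrygian dominant mode on Eb: Eb Fb G Ab Bb Cb Db.
The 1st degree is Eb and the 6th degree is Cb.
Eb up to Cb is 8 semitones, a half step narrower than a major sixth, so the interval is minor.

minor sixth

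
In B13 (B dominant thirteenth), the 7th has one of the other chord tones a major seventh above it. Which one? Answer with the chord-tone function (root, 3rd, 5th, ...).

13th

Spelling the chord: B–D#–F#–A–C#–G#.
The 7th is A. A major seventh above A is G#.
G# is the chord's 13th.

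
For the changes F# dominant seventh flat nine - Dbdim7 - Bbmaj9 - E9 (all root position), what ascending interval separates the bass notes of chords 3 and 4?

augmented fourth

The roots are Bb and E.
From Bb to E: 6 semitones over a fourth = augmented.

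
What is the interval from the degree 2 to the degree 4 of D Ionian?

Spelling D Ionian: D E F♯ G A B C♯.
That puts E below G.
3 letter names make it a third; at 3 semitones (a half step narrower than major) the quality is minor.

minor 3rd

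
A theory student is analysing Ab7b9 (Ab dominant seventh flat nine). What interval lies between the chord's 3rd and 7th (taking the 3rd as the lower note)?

diminished fifth

Ab7b9 (Ab dominant seventh flat nine): Ab, C, Eb, Gb, Bbb.
The 3rd is C and the 7th is Gb.
From C to Gb: 6 semitones over a fifth = diminished.
That tritone between 3rd and 7th is what gives the dominant seventh its pull toward resolution.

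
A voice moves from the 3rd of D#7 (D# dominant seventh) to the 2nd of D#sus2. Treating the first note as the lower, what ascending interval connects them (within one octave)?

minor seventh

The 3rd of D#7 (D# dominant seventh) is F##; the 2nd of D#sus2 is E#.
F## up to E# is 10 semitones, a half step narrower than a major seventh, so the interval is minor.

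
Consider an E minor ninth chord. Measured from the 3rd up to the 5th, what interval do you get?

major 3rd

Spelling the chord: E, G, B, D, F#.
3rd = G; 5th = B.
G up to B spans 3 letter names and 4 semitones — a major third.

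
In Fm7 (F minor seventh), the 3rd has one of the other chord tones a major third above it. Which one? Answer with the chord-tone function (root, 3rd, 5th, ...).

5th

Spelling the chord: F, A♭, C, E♭.
The 3rd is A♭. A major third above A♭ is C.
C is the chord's 5th.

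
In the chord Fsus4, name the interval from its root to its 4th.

perfect fourth

Fsus4: F Bb C.
Root = F; 4th = Bb.
From F to Bb is 5 semitones, exactly the perfect fourth.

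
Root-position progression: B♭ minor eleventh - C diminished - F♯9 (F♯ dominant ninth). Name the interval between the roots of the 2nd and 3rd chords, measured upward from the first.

A4

The roots are C and F♯.
C up to F♯ is 6 semitones, a half step wider than a perfect fourth, so the interval is augmented.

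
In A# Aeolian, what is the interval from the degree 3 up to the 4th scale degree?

major second

Spelling A# Aeolian: A# B# C# D# E# F# G#.
That puts C# below D#.
From C# to D# is 2 semitones, exactly the major second.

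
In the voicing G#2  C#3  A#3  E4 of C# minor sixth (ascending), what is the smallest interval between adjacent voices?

perfect fourth

Adjacent intervals: G#2→C#3 = perfect fourth; C#3→A#3 = major sixth; A#3→E4 = diminished fifth.
The smallest is G#2 to C#3, a perfect fourth (5 semitones).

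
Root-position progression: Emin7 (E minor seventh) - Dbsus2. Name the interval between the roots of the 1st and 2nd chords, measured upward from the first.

diminished seventh

The roots are E and Db.
E up to Db is 9 semitones, a whole step narrower than a major seventh, so the interval is diminished.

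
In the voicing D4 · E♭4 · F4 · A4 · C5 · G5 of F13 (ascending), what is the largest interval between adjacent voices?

perfect 5th

Adjacent intervals: D4→E♭4 = minor second; E♭4→F4 = major second; F4→A4 = major third; A4→C5 = minor third; C5→G5 = perfect fifth.
The largest is C5 to G5, a perfect fifth (7 semitones).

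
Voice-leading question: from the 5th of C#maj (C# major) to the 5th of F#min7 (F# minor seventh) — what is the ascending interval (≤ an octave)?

The 5th of C#maj (C# major) is G#; the 5th of F#min7 (F# minor seventh) is C#.
Counting 4 letters and 5 half steps from G# gives a perfect fourth.

perfect 4th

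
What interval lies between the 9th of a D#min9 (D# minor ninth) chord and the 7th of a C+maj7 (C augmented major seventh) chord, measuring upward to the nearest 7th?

D#min9 (D# minor ninth) has E# as its 9th, and C+maj7 (C augmented major seventh) has B as its 7th.
E# up to B is 6 semitones, a half step narrower than a perfect fifth, so the interval is diminished.

diminished 5th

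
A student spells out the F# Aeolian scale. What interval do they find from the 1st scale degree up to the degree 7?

minor seventh

F# natural minor: F# G# A B C# D E.
1st scale degree = F#; 7th scale degree = E.
F# up to E is 10 semitones, a half step narrower than a major seventh, so the interval is minor.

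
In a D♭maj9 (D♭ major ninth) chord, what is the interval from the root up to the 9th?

D♭maj9: D♭, F, A♭, C, E♭.
So we need the interval from D♭ up to E♭.
From D♭ to E♭ is 14 semitones, exactly the major ninth.

M9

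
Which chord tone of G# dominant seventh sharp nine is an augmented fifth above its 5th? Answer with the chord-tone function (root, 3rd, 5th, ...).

9th

G#7#9 (G# dominant seventh sharp nine): G#, B#, D#, F#, A##.
The 5th is D#. An augmented fifth above D# is A##.
A## is the chord's 9th.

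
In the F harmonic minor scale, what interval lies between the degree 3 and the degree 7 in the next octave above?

The scale runs F G Ab Bb C Db E.
The degree 3 is Ab and the degree 7 (up an octave) is E.
12 letter names make it a twelfth; at 20 semitones (a half step wider than perfect) the quality is augmented.

augmented twelfth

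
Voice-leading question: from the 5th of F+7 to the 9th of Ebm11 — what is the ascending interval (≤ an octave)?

diminished fourth

F+7 has C# as its 5th, and Ebm11 has F as its 9th.
4 letter names make it a fourth; at 4 semitones (a half step narrower than perfect) the quality is diminished.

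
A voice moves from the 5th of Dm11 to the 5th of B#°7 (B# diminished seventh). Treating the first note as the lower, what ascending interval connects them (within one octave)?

The 5th of Dm11 is A; the 5th of B#°7 (B# diminished seventh) is F#.
From A to F# is 9 semitones, exactly the major sixth.

major sixth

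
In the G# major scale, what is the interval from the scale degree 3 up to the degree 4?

The scale runs G# A# B# C# D# E# F##.
That puts B# below C#.
B# up to C# is 1 semitone, a half step narrower than a major second, so the interval is minor.

minor second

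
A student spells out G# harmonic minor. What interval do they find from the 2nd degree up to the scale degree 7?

Spelling G# harmonic minor: G# A# B C# D# E F##.
2nd degree = A#; 7th degree = F##.
From A# to F## is 9 semitones, exactly the major sixth.

M6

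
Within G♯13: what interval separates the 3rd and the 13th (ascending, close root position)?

Spelling the chord: G♯–B♯–D♯–F♯–A♯–E♯.
So we need the interval from B♯ up to E♯.
Counting 11 letters and 17 half steps from B♯ gives a perfect eleventh.

perfect 11th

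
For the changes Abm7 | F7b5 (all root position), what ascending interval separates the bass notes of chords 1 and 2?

The roots are Ab and F.
Ab up to F spans 6 letter names and 9 semitones — a major sixth.

M6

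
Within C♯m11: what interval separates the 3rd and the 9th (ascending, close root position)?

major seventh

Spelling the chord: C♯ E G♯ B D♯ F♯.
The 3rd is E and the 9th is D♯.
From E to D♯ is 11 semitones, exactly the major seventh.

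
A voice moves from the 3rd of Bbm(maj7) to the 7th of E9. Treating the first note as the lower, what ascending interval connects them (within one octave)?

augmented unison

The 3rd of Bbm(maj7) is Db; the 7th of E9 is D.
Db up to D is 1 semitone, a half step wider than a perfect unison, so the interval is augmented.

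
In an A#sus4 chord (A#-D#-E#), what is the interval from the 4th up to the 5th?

M2

That puts D# below E#.
From D# to E# is 2 semitones, exactly the major second.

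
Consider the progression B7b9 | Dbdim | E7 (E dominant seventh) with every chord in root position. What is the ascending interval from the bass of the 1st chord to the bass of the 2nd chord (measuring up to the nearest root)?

diminished third

The roots are B and Db.
From B to Db: 2 semitones over a third = diminished.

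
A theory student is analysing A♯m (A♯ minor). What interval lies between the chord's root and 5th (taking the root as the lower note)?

A♯min (A♯ minor) is spelled A♯-C♯-E♯.
Root = A♯; 5th = E♯.
From A♯ to E♯ is 7 semitones, exactly the perfect fifth.

perfect fifth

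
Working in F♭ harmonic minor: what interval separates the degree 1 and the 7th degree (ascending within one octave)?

F♭ harmonic minor: F♭ G♭ A𝄫 B𝄫 C♭ D𝄫 E♭.
So we need the interval from F♭ up to E♭.
Counting 7 letters and 11 half steps from F♭ gives a major seventh.

major seventh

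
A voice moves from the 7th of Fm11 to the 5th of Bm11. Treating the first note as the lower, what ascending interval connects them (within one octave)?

augmented second

Fm11 has E♭ as its 7th, and Bm11 has F♯ as its 5th.
E♭ up to F♯ is 3 semitones, a half step wider than a major second, so the interval is augmented.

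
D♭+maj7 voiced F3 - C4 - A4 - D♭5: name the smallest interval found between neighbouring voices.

diminished fourth

Adjacent intervals: F3→C4 = perfect fifth; C4→A4 = major sixth; A4→D♭5 = diminished fourth.
The smallest is A4 to D♭5, a diminished fourth (4 semitones).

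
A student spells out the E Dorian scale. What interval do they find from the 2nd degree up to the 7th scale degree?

minor 6th

The scale runs E F# G A B C# D.
That puts F# below D.
6 letter names make it a sixth; at 8 semitones (a half step narrower than major) the quality is minor.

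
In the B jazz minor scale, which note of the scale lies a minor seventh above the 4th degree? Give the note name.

The scale is B C♯ D E F♯ G♯ A♯.
The 4th degree is E; a minor seventh above that is D — scale degree 3.

D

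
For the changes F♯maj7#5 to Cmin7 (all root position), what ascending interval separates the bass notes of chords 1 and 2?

The roots are F♯ and C.
From F♯ to C: 6 semitones over a fifth = diminished.

diminished fifth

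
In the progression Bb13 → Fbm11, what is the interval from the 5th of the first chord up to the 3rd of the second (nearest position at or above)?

The 5th of Bb13 is F; the 3rd of Fbm11 is Abb.
From F to Abb: 2 semitones over a third = diminished.

diminished third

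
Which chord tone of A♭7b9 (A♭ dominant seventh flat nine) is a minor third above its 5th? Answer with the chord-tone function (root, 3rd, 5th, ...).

7th

A♭7b9 (A♭ dominant seventh flat nine): A♭–C–E♭–G♭–B𝄫.
The 5th is E♭. A minor third above E♭ is G♭.
G♭ is the chord's 7th.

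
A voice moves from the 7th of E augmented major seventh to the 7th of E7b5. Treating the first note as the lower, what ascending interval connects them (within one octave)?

diminished 8th

The 7th of E augmented major seventh is D#; the 7th of E7b5 is D.
D# up to D is 11 semitones, a half step narrower than a perfect octave, so the interval is diminished.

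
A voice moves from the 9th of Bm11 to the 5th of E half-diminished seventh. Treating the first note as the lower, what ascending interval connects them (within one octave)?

Bm11 has C# as its 9th, and E half-diminished seventh has Bb as its 5th.
7 letter names make it a seventh; at 9 semitones (a whole step narrower than major) the quality is diminished.

diminished seventh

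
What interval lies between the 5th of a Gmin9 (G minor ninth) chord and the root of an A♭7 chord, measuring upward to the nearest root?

diminished fifth

Gmin9 (G minor ninth) has D as its 5th, and A♭7 has A♭ as its root.
From D to A♭: 6 semitones over a fifth = diminished.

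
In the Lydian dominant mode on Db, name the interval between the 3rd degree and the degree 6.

Spelling the Lydian dominant mode on Db: Db Eb F G Ab Bb Cb.
So we need the interval from F up to Bb.
From F to Bb is 5 semitones, exactly the perfect fourth.

perfect 4th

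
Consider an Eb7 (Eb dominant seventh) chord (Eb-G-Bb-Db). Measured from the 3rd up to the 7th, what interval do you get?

So we need the interval from G up to Db.
5 letter names make it a fifth; at 6 semitones (a half step narrower than perfect) the quality is diminished.
That tritone between 3rd and 7th is what gives the dominant seventh its pull toward resolution.

diminished fifth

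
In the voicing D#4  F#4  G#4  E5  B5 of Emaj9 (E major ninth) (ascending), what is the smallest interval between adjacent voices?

Adjacent intervals: D#4→F#4 = minor third; F#4→G#4 = major second; G#4→E5 = minor sixth; E5→B5 = perfect fifth.
The smallest is F#4 to G#4, a major second (2 semitones).

major 2nd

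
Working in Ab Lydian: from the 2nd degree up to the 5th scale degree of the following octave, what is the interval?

The scale runs Ab Bb C D Eb F G.
That puts Bb below Eb.
Counting 11 letters and 17 half steps from Bb gives a perfect eleventh.

perfect eleventh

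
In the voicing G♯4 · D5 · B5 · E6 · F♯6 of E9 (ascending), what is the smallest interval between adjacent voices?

major second

Adjacent intervals: G♯4→D5 = diminished fifth; D5→B5 = major sixth; B5→E6 = perfect fourth; E6→F♯6 = major second.
The smallest is E6 to F♯6, a major second (2 semitones).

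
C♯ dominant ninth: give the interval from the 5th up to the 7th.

Spelling the chord: C♯ E♯ G♯ B D♯.
So we need the interval from G♯ up to B.
From G♯ to B: 3 semitones over a third = minor.

minor third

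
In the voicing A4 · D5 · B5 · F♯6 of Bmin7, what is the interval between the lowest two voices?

Those voices are A4 and D5.
From A to D is 5 semitones, exactly the perfect fourth.

perfect fourth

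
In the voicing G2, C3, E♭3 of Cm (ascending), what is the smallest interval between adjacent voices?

Adjacent intervals: G2→C3 = perfect fourth; C3→E♭3 = minor third.
The smallest is C3 to E♭3, a minor third (3 semitones).

minor third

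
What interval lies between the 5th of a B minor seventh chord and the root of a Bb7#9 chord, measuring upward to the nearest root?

The 5th of B minor seventh is F#; the root of Bb7#9 is Bb.
From F# to Bb: 4 semitones over a fourth = diminished.

d4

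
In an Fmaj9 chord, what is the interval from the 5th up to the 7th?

major third

Fmaj9: F-A-C-E-G.
So we need the interval from C up to E.
From C to E is 4 semitones, exactly the major third.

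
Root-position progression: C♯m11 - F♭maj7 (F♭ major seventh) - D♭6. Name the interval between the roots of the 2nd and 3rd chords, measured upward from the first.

The roots are F♭ and D♭.
Counting 6 letters and 9 half steps from F♭ gives a major sixth.

major sixth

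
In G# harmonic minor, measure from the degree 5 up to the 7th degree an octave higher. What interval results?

major tenth

Spelling G# harmonic minor: G# A# B C# D# E F##.
So we need the interval from D# up to F##.
From D# to F## is 16 semitones, exactly the major tenth.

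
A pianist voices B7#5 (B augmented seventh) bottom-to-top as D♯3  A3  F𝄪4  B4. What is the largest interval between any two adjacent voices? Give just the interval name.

Adjacent intervals: D♯3→A3 = diminished fifth; A3→F𝄪4 = augmented sixth; F𝄪4→B4 = diminished fourth.
The largest is A3 to F𝄪4, an augmented sixth (10 semitones).

augmented sixth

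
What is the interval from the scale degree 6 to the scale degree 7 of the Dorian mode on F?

minor second

The scale runs F G A♭ B♭ C D E♭.
Scale degree 6 = D; 7th degree = E♭.
2 letter names make it a second; at 1 semitone (a half step narrower than major) the quality is minor.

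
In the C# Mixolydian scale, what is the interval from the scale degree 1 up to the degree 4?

perfect 4th

Spelling the C# Mixolydian scale: C# D# E# F# G# A# B.
That puts C# below F#.
C# up to F# spans 4 letter names and 5 semitones — a perfect fourth.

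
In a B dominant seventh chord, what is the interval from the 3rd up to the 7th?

diminished 5th

B7 (B dominant seventh) is spelled B D# F# A.
3rd = D#; 7th = A.
5 letter names make it a fifth; at 6 semitones (a half step narrower than perfect) the quality is diminished.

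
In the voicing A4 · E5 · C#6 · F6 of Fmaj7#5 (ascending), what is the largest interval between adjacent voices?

Adjacent intervals: A4→E5 = perfect fifth; E5→C#6 = major sixth; C#6→F6 = diminished fourth.
The largest is E5 to C#6, a major sixth (9 semitones).

major sixth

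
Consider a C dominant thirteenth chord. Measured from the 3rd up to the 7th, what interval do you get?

C13 is spelled C, E, G, B♭, D, A.
That puts E below B♭.
E up to B♭ is 6 semitones, a half step narrower than a perfect fifth, so the interval is diminished.

d5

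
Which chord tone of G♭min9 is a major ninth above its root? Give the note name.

G♭min9: G♭, B𝄫, D♭, F♭, A♭.
The root is G♭. A major ninth above G♭ is A♭.
A♭ is the chord's 9th.

Ab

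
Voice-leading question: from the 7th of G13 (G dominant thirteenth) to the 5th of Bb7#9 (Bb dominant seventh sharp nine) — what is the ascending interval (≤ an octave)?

perfect unison

G13 (G dominant thirteenth) has F as its 7th, and Bb7#9 (Bb dominant seventh sharp nine) has F as its 5th.
From F to F is 0 semitones, exactly the perfect unison.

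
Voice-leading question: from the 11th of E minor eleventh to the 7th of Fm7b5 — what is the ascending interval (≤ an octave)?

E minor eleventh has A as its 11th, and Fm7b5 has E♭ as its 7th.
From A to E♭: 6 semitones over a fifth = diminished.

diminished fifth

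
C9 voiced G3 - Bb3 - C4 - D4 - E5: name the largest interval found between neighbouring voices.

M9

Adjacent intervals: G3→Bb3 = minor third; Bb3→C4 = major second; C4→D4 = major second; D4→E5 = major ninth.
The largest is D4 to E5, a major ninth (14 semitones).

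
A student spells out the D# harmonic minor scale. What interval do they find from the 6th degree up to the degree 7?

A2

The scale runs D# E# F# G# A# B C##.
6th degree = B; scale degree 7 = C##.
B up to C## is 3 semitones, a half step wider than a major second, so the interval is augmented.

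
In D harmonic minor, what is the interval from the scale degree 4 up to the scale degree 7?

Spelling D harmonic minor: D E F G A Bb C#.
The scale degree 4 is G and the 7th scale degree is C#.
4 letter names make it a fourth; at 6 semitones (a half step wider than perfect) the quality is augmented.

A4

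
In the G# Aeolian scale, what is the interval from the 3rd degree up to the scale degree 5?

major third

Spelling the G# Aeolian scale: G# A# B C# D# E F#.
3rd degree = B; scale degree 5 = D#.
Counting 3 letters and 4 half steps from B gives a major third.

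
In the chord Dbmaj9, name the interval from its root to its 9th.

major 9th

Dbmaj9: Db, F, Ab, C, Eb.
That puts Db below Eb.
Db up to Eb spans 9 letter names and 14 semitones — a major ninth.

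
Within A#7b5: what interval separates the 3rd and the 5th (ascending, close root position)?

A#7b5: A#, C##, E, G#.
That puts C## below E.
C## up to E is 2 semitones, a whole step narrower than a major third, so the interval is diminished.

diminished 3rd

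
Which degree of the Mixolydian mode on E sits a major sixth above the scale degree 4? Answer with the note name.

The scale is E F# G# A B C# D.
The scale degree 4 is A; a major sixth above that is F# — scale degree 2.

F#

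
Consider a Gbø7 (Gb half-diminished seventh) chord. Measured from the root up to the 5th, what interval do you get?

The chord tones of Gbø are Gb–Bbb–Dbb–Fb.
So we need the interval from Gb up to Dbb.
5 letter names make it a fifth; at 6 semitones (a half step narrower than perfect) the quality is diminished.

diminished fifth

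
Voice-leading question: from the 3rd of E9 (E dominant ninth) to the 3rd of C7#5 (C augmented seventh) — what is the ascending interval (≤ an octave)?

The 3rd of E9 (E dominant ninth) is G#; the 3rd of C7#5 (C augmented seventh) is E.
6 letter names make it a sixth; at 8 semitones (a half step narrower than major) the quality is minor.

minor sixth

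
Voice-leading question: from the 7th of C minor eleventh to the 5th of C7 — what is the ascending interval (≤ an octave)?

The 7th of C minor eleventh is B♭; the 5th of C7 is G.
B♭ up to G spans 6 letter names and 9 semitones — a major sixth.

M6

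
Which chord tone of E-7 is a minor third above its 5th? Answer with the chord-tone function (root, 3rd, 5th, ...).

E minor seventh: E-G-B-D.
The 5th is B. A minor third above B is D.
D is the chord's 7th.

7th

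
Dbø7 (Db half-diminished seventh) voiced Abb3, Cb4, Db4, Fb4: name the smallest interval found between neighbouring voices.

major 2nd

Adjacent intervals: Abb3→Cb4 = major third; Cb4→Db4 = major second; Db4→Fb4 = minor third.
The smallest is Cb4 to Db4, a major second (2 semitones).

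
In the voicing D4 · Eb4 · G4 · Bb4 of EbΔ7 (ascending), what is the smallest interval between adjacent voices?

Adjacent intervals: D4→Eb4 = minor second; Eb4→G4 = major third; G4→Bb4 = minor third.
The smallest is D4 to Eb4, a minor second (1 semitone).

minor second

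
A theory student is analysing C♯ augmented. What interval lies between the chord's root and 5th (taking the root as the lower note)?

The chord tones of C♯+ (C♯ augmented) are C♯ E♯ G𝄪.
That puts C♯ below G𝄪.
C♯ up to G𝄪 is 8 semitones, a half step wider than a perfect fifth, so the interval is augmented.

A5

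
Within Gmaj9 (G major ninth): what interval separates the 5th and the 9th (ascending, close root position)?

perfect fifth

The chord tones of Gmaj9 are G–B–D–F#–A.
The 5th is D and the 9th is A.
From D to A is 7 semitones, exactly the perfect fifth.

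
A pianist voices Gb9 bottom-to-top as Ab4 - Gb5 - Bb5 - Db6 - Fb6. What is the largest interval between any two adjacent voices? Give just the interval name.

Adjacent intervals: Ab4→Gb5 = minor seventh; Gb5→Bb5 = major third; Bb5→Db6 = minor third; Db6→Fb6 = minor third.
The largest is Ab4 to Gb5, a minor seventh (10 semitones).

minor seventh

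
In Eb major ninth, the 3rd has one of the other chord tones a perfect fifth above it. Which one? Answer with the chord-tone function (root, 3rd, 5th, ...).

Spelling the chord: Eb G Bb D F.
The 3rd is G. A perfect fifth above G is D.
D is the chord's 7th.

7th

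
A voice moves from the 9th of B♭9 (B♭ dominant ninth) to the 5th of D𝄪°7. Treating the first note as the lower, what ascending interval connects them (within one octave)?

The 9th of B♭9 (B♭ dominant ninth) is C; the 5th of D𝄪°7 is A♯.
6 letter names make it a sixth; at 10 semitones (a half step wider than major) the quality is augmented.

augmented sixth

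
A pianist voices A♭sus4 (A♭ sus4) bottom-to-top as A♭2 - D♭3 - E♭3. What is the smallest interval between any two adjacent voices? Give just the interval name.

Adjacent intervals: A♭2→D♭3 = perfect fourth; D♭3→E♭3 = major second.
The smallest is D♭3 to E♭3, a major second (2 semitones).

major 2nd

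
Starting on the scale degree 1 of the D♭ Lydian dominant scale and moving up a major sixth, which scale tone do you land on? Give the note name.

The scale is D♭ E♭ F G A♭ B♭ C♭.
The scale degree 1 is D♭; a major sixth above that is B♭ — scale degree 6.

Bb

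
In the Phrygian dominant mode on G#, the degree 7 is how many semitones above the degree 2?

9

The scale is G# A B# C# D# E F#.
A up to F# is a major sixth — 9 semitones.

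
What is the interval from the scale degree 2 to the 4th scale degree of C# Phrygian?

The scale runs C# D E F# G# A B.
The scale degree 2 is D and the degree 4 is F#.
Counting 3 letters and 4 half steps from D gives a major third.

major third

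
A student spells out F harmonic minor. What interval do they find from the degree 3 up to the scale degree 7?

augmented 5th

Spelling F harmonic minor: F G Ab Bb C Db E.
Degree 3 = Ab; 7th degree = E.
5 letter names make it a fifth; at 8 semitones (a half step wider than perfect) the quality is augmented.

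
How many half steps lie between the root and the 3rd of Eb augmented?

Eb+: Eb–G–B.
Eb to G is a major third: 4 semitones.

4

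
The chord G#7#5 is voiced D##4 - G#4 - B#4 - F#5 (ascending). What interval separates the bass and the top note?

diminished 10th

The outer voices are D##4 and F#5.
D## up to F# is 14 semitones, a whole step narrower than a major tenth, so the interval is diminished.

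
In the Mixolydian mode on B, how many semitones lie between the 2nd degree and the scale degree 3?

2

The scale is B C# D# E F# G# A.
C# up to D# is a major second — 2 semitones.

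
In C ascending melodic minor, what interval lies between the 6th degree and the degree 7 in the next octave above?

major 9th

C melodic minor: C D Eb F G A B.
That puts A below B.
From A to B is 14 semitones, exactly the major ninth.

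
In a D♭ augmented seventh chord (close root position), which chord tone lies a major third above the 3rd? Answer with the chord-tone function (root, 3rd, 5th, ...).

5th

Spelling the chord: D♭–F–A–C♭.
The 3rd is F. A major third above F is A.
A is the chord's 5th.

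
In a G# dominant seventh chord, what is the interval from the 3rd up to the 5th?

m3

The chord tones of G#7 (G# dominant seventh) are G# B# D# F#.
That puts B# below D#.
3 letter names make it a third; at 3 semitones (a half step narrower than major) the quality is minor.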